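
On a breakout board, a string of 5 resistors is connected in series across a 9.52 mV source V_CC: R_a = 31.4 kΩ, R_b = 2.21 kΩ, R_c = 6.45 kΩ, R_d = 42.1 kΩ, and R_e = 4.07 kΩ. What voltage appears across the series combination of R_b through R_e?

V ≈ 6.05 mV

Total series resistance ΣR = 31.4 + 2.21 + 6.45 + 42.1 + 4.07 = 86.23 kΩ.
R_{R_b..R_e} = 2.21 + 6.45 + 42.1 + 4.07 = 54.83 kΩ.
Voltage divider: V = V_CC · (54.83 / 86.23) = 9.52 × 0.6359 = 6.053 mV.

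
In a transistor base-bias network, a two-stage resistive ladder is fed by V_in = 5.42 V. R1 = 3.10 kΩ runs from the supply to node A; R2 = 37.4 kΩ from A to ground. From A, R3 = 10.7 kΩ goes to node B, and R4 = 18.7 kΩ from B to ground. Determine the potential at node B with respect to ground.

V_B ≈ 2.90 V

The second stage (R3 + R4 = 29.40 kΩ) loads node A in parallel with R2.
Effective lower resistance at A: R2 ‖ 29.40 = 16.46 kΩ.
First divider: V_A = V_in · 16.46/(3.10 + 16.46) = 4.561 V.
V_B = V_A × 0.6361 = 2.901 V.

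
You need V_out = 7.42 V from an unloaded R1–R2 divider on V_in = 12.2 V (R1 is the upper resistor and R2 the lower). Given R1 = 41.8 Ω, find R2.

R2 ≈ 64.9 Ω

The divider ratio is R2/(R1+R2) = 7.42/12.2 = 0.6082.
So R2 = R1 · V_out/(V_in − V_out) = 41.8 × 7.42/(12.2 − 7.42) = 41.8 × 1.552 = 64.89 Ω.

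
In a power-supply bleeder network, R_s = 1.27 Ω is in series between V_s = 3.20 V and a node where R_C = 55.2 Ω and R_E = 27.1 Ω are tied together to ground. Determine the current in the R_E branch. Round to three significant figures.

I ≈ 0.110 A

Combine the parallel branches: R_p = (1/55.2 + 1/27.1)⁻¹ = 18.18 Ω.
V_A = 3.20 × 18.18/19.45 = 2.991 V.
Branch current I = V_A/R_E = 2.991/27.1 = 0.1104 A.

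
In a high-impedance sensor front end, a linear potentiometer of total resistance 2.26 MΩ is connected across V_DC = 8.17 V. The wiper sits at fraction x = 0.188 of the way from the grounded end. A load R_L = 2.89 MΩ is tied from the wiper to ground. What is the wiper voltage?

The pot divides into 1.835 MΩ above the wiper and 0.4249 MΩ below.
R_L loads the lower segment: effective lower R = 0.3704 MΩ.
Loaded-divider output: V_out = 8.17 × 0.1680 = 1.372 V.

V_out ≈ 1.37 V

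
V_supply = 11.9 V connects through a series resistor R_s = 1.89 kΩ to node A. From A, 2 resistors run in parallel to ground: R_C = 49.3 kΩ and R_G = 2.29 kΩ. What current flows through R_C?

I ≈ 0.130 mA

Combine the parallel branches: R_p = (1/49.3 + 1/2.29)⁻¹ = 2.188 kΩ.
V_A by voltage divider: V_A = 11.9 × 2.188/(1.89 + 2.188) = 6.385 V.
Branch current I = V_A/R_C = 6.385/49.3 = 0.1295 mA.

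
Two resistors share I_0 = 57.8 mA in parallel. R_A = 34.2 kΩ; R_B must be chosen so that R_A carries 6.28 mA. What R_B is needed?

R_B ≈ 4.17 kΩ

Two-branch current divider: I_A = I_0 · R_B/(R_A + R_B).
With f = 0.1087, R_B = R_A · f/(1−f) = 34.2 × 0.1219 = 4.169 kΩ.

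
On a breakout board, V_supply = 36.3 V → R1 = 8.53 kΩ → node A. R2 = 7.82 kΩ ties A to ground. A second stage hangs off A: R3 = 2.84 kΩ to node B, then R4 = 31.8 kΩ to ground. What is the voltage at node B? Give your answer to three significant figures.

V_B ≈ 14.3 V

Looking into the second stage from A: R3 + R4 = 34.64 kΩ appears in parallel with R2.
R2 ‖ (R3+R4) = 6.380 kΩ.
V_A = 36.3 × 6.380/(8.53 + 6.380) = 15.53 V.
Stage 2 is unloaded, so V_B = V_A · R4/(R3+R4) = 15.53 × 31.8/34.64 = 14.26 V.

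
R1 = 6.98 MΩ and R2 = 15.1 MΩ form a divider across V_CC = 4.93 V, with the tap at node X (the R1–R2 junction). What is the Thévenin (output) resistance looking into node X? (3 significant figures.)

Looking into X with the source shorted: R_th = R1·R2/(R1+R2) = 6.980 × 15.1/22.08 = 4.773 MΩ.

R_th ≈ 4.77 MΩ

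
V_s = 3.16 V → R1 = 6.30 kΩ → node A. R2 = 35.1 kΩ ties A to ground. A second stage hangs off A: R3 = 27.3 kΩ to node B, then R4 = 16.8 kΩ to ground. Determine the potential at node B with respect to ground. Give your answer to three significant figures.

The second stage (R3 + R4 = 44.10 kΩ) loads node A in parallel with R2.
Effective lower resistance at A: R2 ‖ 44.10 = 19.54 kΩ.
First divider: V_A = V_s · 19.54/(6.30 + 19.54) = 2.390 V.
Stage 2 is unloaded, so V_B = V_A · R4/(R3+R4) = 2.390 × 16.8/44.10 = 0.9104 V.

V_B ≈ 0.910 V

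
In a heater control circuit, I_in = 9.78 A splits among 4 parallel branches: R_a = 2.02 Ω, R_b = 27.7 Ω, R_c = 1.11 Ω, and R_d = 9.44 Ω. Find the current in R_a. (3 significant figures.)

I ≈ 3.15 A

Total conductance ΣG = 1/2.02 + 1/27.7 + 1/1.11 + 1/9.44 = 1.538 (units of 1/Ω).
R_a takes the fraction G_k/ΣG = 0.4950/1.538 = 0.3219, so I = 9.78 × 0.3219 = 3.148 A.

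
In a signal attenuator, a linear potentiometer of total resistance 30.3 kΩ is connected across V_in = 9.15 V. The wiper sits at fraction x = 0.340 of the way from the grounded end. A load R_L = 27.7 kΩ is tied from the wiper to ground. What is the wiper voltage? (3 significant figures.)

Lower segment x·R_p = 10.30 kΩ; upper segment (1−x)·R_p = 20.00 kΩ.
(x·R_p) ‖ R_L = 7.509 kΩ.
Then V_out = V_in · 7.509/(20.00 + 7.509) = 2.498 V.

V_out ≈ 2.50 V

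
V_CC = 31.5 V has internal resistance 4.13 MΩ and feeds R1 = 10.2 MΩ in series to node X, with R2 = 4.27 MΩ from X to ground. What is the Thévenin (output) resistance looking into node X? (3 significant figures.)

R1' = 4.13 + 10.2 = 14.33 MΩ (source resistance + R1).
Zeroing V_CC shorts the top of R1' to ground, so R_th = R1' ‖ R2 = 3.290 MΩ.

R_th ≈ 3.29 MΩ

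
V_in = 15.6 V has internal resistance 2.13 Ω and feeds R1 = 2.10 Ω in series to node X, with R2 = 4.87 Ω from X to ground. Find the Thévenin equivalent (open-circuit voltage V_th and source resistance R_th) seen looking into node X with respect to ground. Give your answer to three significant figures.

V_th ≈ 8.35 V, R_th ≈ 2.26 Ω

R1' = 2.13 + 2.10 = 4.230 Ω (source resistance + R1).
Open-circuit (no load on X): V_th = V_in · R2/(R1' + R2) = 15.6 × 4.87/(4.230 + 4.87) = 8.349 V.
Zeroing V_in shorts the top of R1' to ground, so R_th = R1' ‖ R2 = 2.264 Ω.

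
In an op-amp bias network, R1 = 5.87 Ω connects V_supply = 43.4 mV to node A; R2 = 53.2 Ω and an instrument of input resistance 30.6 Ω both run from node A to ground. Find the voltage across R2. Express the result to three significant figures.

First combine the lower leg with the load: R2 ‖ R_L = 19.43 Ω.
Then V_out = V_supply · R2'/(R1 + R2') = 43.4 × 19.43/25.30 = 33.33 mV.

V_out ≈ 33.3 mV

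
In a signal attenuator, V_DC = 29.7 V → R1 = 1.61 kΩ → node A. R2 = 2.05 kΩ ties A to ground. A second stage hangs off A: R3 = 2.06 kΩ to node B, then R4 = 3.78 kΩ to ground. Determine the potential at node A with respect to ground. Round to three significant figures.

The second stage (R3 + R4 = 5.840 kΩ) loads node A in parallel with R2.
Effective lower resistance at A: R2 ‖ 5.840 = 1.517 kΩ.
So V_A = 29.7 × 0.4852 = 14.41 V.

V_A ≈ 14.4 V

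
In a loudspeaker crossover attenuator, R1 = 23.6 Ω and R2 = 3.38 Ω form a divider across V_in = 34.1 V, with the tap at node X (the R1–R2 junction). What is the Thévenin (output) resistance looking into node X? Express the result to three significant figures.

Zeroing V_in shorts the top of R1 to ground, so R_th = R1 ‖ R2 = 2.957 Ω.

R_th ≈ 2.96 Ω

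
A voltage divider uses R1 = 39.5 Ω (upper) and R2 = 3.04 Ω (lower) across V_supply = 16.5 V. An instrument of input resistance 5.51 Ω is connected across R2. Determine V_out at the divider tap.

V_out ≈ 0.780 V

R2 ‖ R_L = (3.04 × 5.51)/(3.04 + 5.51) = 1.959 Ω.
Voltage divider with the loaded lower leg: V_out = 16.5 × 1.959/(39.5 + 1.959) = 16.5 × 0.04725 = 0.7797 V.
(Unloaded it would be 1.18 V; the load pulls it down.)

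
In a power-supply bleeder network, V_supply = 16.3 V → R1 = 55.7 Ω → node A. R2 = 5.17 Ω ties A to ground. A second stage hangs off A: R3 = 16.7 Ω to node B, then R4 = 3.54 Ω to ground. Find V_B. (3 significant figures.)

V_B ≈ 0.196 V

Looking into the second stage from A: R3 + R4 = 20.24 Ω appears in parallel with R2.
Effective lower resistance at A: R2 ‖ 20.24 = 4.118 Ω.
First divider: V_A = V_supply · 4.118/(55.7 + 4.118) = 1.122 V.
V_B = V_A × 0.1749 = 0.1963 V.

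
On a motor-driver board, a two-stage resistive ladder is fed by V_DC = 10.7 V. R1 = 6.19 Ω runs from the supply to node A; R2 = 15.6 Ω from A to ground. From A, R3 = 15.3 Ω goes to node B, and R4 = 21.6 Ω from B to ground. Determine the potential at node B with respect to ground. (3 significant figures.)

V_B ≈ 4.00 V

The second stage (R3 + R4 = 36.90 Ω) loads node A in parallel with R2.
Effective lower resistance at A: R2 ‖ 36.90 = 10.96 Ω.
First divider: V_A = V_DC · 10.96/(6.19 + 10.96) = 6.839 V.
V_B = V_A × 0.5854 = 4.003 V.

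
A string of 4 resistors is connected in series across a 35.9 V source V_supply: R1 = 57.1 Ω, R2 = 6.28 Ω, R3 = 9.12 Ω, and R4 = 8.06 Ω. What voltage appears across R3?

Series total: ΣR = 57.1 + 6.28 + 9.12 + 8.06 = 80.56 Ω.
By the voltage-divider rule, V = 35.9 × 9.120/80.56 = 4.064 V.

V ≈ 4.06 V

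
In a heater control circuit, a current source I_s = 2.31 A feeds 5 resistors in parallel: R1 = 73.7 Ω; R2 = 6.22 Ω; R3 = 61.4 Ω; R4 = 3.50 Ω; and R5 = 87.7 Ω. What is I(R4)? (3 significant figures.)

Total conductance ΣG = 1/73.7 + 1/6.22 + 1/61.4 + 1/3.50 + 1/87.7 = 0.4877 (units of 1/Ω).
Current divider: I(R4) = I_s · G_k/ΣG = 2.31 × (0.2857/0.4877) = 2.31 × 0.5858 = 1.353 A.

I ≈ 1.35 A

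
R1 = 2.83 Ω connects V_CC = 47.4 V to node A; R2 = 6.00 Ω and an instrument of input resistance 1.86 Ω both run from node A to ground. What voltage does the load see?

V_out ≈ 15.8 V

R2 ‖ R_L = (6.00 × 1.86)/(6.00 + 1.86) = 1.420 Ω.
Now apply the divider: V_out = 47.4 × 0.3341 = 15.84 V.
(Unloaded it would be 32.2 V; the load pulls it down.)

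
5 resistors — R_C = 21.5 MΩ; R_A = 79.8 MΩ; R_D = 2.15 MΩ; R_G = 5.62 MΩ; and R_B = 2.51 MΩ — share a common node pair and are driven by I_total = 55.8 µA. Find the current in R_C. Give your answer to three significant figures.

Total conductance ΣG = 1/21.5 + 1/79.8 + 1/2.15 + 1/5.62 + 1/2.51 = 1.101 (units of 1/MΩ).
R_C takes the fraction G_k/ΣG = 0.04651/1.101 = 0.04226, so I = 55.8 × 0.04226 = 2.358 µA.

I ≈ 2.36 µA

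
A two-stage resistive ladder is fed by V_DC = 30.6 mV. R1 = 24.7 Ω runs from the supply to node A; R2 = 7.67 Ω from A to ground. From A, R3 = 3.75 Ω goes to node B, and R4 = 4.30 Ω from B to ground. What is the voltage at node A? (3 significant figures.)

Node A sees R2 in parallel with the series input of stage 2, R3 + R4 = 8.050 Ω.
R2 ‖ (R3+R4) = 3.928 Ω.
First divider: V_A = V_DC · 3.928/(24.7 + 3.928) = 4.198 mV.

V_A ≈ 4.20 mV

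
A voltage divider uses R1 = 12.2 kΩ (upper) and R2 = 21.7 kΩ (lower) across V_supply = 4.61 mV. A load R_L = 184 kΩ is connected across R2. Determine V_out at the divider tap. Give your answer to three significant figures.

V_out ≈ 2.83 mV

First combine the lower leg with the load: R2 ‖ R_L = 19.41 kΩ.
Voltage divider with the loaded lower leg: V_out = 4.61 × 19.41/(12.2 + 19.41) = 4.61 × 0.6141 = 2.831 mV.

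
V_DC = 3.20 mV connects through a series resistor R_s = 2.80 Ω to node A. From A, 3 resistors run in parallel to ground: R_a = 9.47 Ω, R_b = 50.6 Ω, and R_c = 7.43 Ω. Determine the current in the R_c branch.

I ≈ 0.249 mA

Combine the parallel branches: R_p = (1/9.47 + 1/50.6 + 1/7.43)⁻¹ = 3.847 Ω.
V_A by voltage divider: V_A = 3.20 × 3.847/(2.80 + 3.847) = 1.852 mV.
Branch current I = V_A/R_c = 1.852/7.43 = 0.2493 mA.
(Equivalently: I_total = 0.4814 mA, then current-divider fraction G_k/ΣG = 0.5178.)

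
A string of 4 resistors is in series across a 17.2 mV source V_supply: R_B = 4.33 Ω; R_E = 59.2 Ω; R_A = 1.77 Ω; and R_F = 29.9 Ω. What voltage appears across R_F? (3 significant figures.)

V ≈ 5.40 mV

Series total: ΣR = 4.33 + 59.2 + 1.77 + 29.9 = 95.20 Ω.
V = V_supply · R/ΣR = 17.2 × 0.3141 = 5.402 mV.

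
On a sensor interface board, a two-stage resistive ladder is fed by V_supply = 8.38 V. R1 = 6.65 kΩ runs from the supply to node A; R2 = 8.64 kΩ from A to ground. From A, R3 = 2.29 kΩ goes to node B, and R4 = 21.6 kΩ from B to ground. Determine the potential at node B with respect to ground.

V_B ≈ 3.70 V

Node A sees R2 in parallel with the series input of stage 2, R3 + R4 = 23.89 kΩ.
Effective lower resistance at A: R2 ‖ 23.89 = 6.345 kΩ.
First divider: V_A = V_supply · 6.345/(6.65 + 6.345) = 4.092 V.
Stage 2 is unloaded, so V_B = V_A · R4/(R3+R4) = 4.092 × 21.6/23.89 = 3.700 V.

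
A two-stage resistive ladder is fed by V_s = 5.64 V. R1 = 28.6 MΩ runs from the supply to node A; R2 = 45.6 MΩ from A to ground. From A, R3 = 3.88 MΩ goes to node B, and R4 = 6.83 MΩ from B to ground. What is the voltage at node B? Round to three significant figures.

V_B ≈ 0.837 V

Node A sees R2 in parallel with the series input of stage 2, R3 + R4 = 10.71 MΩ.
Effective lower resistance at A: R2 ‖ 10.71 = 8.673 MΩ.
First divider: V_A = V_s · 8.673/(28.6 + 8.673) = 1.312 V.
V_B = V_A × 0.6377 = 0.8369 V.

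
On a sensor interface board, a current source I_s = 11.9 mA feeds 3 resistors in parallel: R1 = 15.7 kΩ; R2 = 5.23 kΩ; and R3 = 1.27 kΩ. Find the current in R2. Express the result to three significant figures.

I ≈ 2.18 mA

Conductances: ΣG = 1/15.7 + 1/5.23 + 1/1.27 = 1.042 (1/kΩ).
Current divider: I(R2) = I_s · G_k/ΣG = 11.9 × (0.1912/1.042) = 11.9 × 0.1834 = 2.183 mA.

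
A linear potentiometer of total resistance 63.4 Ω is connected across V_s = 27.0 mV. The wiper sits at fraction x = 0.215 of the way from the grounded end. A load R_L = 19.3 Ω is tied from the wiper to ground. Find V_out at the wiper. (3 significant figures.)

Lower segment x·R_p = 13.63 Ω; upper segment (1−x)·R_p = 49.77 Ω.
(x·R_p) ‖ R_L = 7.989 Ω.
Then V_out = V_s · 7.989/(49.77 + 7.989) = 3.735 mV.

V_out ≈ 3.73 mV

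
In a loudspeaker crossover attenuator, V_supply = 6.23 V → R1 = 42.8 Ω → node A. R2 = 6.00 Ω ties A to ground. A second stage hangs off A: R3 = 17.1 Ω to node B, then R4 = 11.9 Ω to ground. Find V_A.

Node A sees R2 in parallel with the series input of stage 2, R3 + R4 = 29.00 Ω.
Effective lower resistance at A: R2 ‖ 29.00 = 4.971 Ω.
First divider: V_A = V_supply · 4.971/(42.8 + 4.971) = 0.6483 V.

V_A ≈ 0.648 V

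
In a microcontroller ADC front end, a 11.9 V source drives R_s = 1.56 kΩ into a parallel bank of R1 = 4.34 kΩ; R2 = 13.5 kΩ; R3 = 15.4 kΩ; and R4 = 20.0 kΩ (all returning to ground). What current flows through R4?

Parallel bank: R_p = 1/(1/4.34 + 1/13.5 + 1/15.4 + 1/20.0) = 2.384 kΩ.
V_A = 11.9 × 2.384/3.944 = 7.193 V.
I(R4) = V_A / R4 = 7.193/20.0 = 0.3597 mA.

I ≈ 0.360 mA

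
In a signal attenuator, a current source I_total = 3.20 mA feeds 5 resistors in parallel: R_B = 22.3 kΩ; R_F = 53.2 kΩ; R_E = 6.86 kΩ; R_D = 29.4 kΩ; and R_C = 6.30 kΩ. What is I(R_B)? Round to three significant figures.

Conductances: ΣG = 1/22.3 + 1/53.2 + 1/6.86 + 1/29.4 + 1/6.30 = 0.4022 (1/kΩ).
Current divider: I(R_B) = I_total · G_k/ΣG = 3.20 × (0.04484/0.4022) = 3.20 × 0.1115 = 0.3568 mA.

I ≈ 0.357 mA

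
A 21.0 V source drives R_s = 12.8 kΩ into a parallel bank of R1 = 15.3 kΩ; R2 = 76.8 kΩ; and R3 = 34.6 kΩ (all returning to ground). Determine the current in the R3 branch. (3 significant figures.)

I ≈ 0.256 mA

Equivalent of the parallel group: R_p = 9.321 kΩ.
V_A = 21.0 × 9.321/22.12 = 8.849 V.
Branch current I = V_A/R3 = 8.849/34.6 = 0.2557 mA.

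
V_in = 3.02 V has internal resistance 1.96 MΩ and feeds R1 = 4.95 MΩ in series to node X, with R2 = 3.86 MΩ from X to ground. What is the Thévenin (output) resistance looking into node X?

R_th ≈ 2.48 MΩ

R1' = 1.96 + 4.95 = 6.910 MΩ (source resistance + R1).
With V_in suppressed (replaced by a short), R_th = R1' ‖ R2 = (6.910 × 3.86)/(6.910 + 3.86) = 2.477 MΩ.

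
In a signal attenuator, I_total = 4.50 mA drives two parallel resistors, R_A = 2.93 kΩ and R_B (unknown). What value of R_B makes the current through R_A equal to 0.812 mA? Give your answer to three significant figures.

Two-branch current divider: I_A = I_total · R_B/(R_A + R_B).
0.812/4.50 = R_B/(R_A + R_B) → R_B = R_A · (0.1804)/(1 − 0.1804) = 2.93 × 0.2202 = 0.6451 kΩ.

R_B ≈ 0.645 kΩ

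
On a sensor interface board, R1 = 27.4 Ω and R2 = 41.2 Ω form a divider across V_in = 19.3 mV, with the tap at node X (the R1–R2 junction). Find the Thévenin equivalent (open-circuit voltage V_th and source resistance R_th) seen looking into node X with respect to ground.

V_th ≈ 11.6 mV, R_th ≈ 16.5 Ω

V_th is the unloaded tap voltage: V_in · R2/(R1+R2) = 19.3 × 0.6006 = 11.59 mV.
Zeroing V_in shorts the top of R1 to ground, so R_th = R1 ‖ R2 = 16.46 Ω.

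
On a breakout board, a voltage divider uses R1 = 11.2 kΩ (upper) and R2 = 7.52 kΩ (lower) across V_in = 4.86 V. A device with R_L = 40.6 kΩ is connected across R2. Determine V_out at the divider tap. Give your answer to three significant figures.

The load sits in parallel with R2, giving an effective lower resistance R2' = R2·R_L/(R2+R_L) = 6.345 kΩ.
Now apply the divider: V_out = 4.86 × 0.3616 = 1.758 V.

V_out ≈ 1.76 V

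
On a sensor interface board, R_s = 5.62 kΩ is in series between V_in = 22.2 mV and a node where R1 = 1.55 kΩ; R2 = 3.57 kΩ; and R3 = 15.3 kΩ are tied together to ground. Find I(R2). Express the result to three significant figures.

I ≈ 0.947 µA

Combine the parallel branches: R_p = (1/1.55 + 1/3.57 + 1/15.3)⁻¹ = 1.009 kΩ.
Node voltage V_A = V_in · R_p/(R_s + R_p) = 22.2 × 0.1523 = 3.380 mV.
I(R2) = V_A / R2 = 3.380/3.57 = 0.9469 µA.
(Equivalently: I_total = 3.349 µA, then current-divider fraction G_k/ΣG = 0.2828.)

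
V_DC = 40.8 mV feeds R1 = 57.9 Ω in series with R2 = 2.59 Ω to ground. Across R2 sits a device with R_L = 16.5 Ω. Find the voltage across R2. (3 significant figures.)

First combine the lower leg with the load: R2 ‖ R_L = 2.239 Ω.
Voltage divider with the loaded lower leg: V_out = 40.8 × 2.239/(57.9 + 2.239) = 40.8 × 0.03722 = 1.519 mV.

V_out ≈ 1.52 mV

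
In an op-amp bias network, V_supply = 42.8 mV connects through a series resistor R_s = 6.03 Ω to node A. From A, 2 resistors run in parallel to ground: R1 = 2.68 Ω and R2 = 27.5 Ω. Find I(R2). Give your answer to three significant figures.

Parallel bank: R_p = 1/(1/2.68 + 1/27.5) = 2.442 Ω.
V_A = 42.8 × 2.442/8.472 = 12.34 mV.
I(R2) = V_A / R2 = 12.34/27.5 = 0.4486 mA.
(Equivalently: I_total = 5.052 mA, then current-divider fraction G_k/ΣG = 0.08880.)

I ≈ 0.449 mA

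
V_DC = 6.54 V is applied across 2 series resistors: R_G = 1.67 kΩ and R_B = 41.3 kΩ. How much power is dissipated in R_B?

P ≈ 0.957 mW

The common current is I = 6.54/42.97 = 0.1522 mA.
P = I²R = 0.02316 × 41.3 = 0.9567 mW.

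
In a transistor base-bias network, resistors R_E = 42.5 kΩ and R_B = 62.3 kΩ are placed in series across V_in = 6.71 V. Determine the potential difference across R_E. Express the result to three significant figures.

ΣR = 42.5 + 62.3 = 104.8 kΩ.
By the voltage-divider rule, V = 6.71 × 42.50/104.8 = 2.721 V.

V ≈ 2.72 V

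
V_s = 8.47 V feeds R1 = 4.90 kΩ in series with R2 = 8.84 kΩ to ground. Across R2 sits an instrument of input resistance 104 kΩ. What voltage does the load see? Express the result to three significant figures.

The load sits in parallel with R2, giving an effective lower resistance R2' = R2·R_L/(R2+R_L) = 8.147 kΩ.
Now apply the divider: V_out = 8.47 × 0.6244 = 5.289 V.
(Unloaded it would be 5.45 V; the load pulls it down.)

V_out ≈ 5.29 V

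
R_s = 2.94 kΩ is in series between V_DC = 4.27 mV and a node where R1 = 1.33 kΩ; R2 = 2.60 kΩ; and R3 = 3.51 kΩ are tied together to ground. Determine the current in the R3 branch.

Equivalent of the parallel group: R_p = 0.7035 kΩ.
V_A = 4.27 × 0.7035/3.644 = 0.8245 mV.
I(R3) = V_A / R3 = 0.8245/3.51 = 0.2349 µA.

I ≈ 0.235 µA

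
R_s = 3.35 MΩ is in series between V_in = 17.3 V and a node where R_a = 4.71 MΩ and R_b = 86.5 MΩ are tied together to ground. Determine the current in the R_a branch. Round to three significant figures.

Parallel bank: R_p = 1/(1/4.71 + 1/86.5) = 4.467 MΩ.
Node voltage V_A = V_in · R_p/(R_s + R_p) = 17.3 × 0.5714 = 9.886 V.
I(R_a) = V_A / R_a = 9.886/4.71 = 2.099 µA.

I ≈ 2.10 µA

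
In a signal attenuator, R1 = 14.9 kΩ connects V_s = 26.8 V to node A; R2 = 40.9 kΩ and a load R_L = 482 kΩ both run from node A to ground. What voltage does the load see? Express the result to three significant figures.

R2 ‖ R_L = (40.9 × 482)/(40.9 + 482) = 37.70 kΩ.
Voltage divider with the loaded lower leg: V_out = 26.8 × 37.70/(14.9 + 37.70) = 26.8 × 0.7167 = 19.21 V.

V_out ≈ 19.2 V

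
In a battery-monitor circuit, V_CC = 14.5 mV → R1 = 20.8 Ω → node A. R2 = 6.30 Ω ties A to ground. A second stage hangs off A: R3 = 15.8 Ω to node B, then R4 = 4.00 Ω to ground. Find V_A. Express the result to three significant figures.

V_A ≈ 2.71 mV

Node A sees R2 in parallel with the series input of stage 2, R3 + R4 = 19.80 Ω.
R2 ‖ (R3+R4) = 4.779 Ω.
So V_A = 14.5 × 0.1868 = 2.709 mV.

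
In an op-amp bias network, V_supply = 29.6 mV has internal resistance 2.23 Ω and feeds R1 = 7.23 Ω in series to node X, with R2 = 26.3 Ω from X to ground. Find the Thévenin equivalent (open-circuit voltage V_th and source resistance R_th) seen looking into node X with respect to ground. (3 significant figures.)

V_th ≈ 21.8 mV, R_th ≈ 6.96 Ω

R1' = 2.23 + 7.23 = 9.460 Ω (source resistance + R1).
V_th is the unloaded tap voltage: V_supply · R2/(R1'+R2) = 29.6 × 0.7355 = 21.77 mV.
Zeroing V_supply shorts the top of R1' to ground, so R_th = R1' ‖ R2 = 6.957 Ω.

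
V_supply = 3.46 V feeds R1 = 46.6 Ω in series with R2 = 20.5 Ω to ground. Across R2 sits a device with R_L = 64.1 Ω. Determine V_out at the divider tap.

V_out ≈ 0.865 V

R2 ‖ R_L = (20.5 × 64.1)/(20.5 + 64.1) = 15.53 Ω.
Then V_out = V_supply · R2'/(R1 + R2') = 3.46 × 15.53/62.13 = 0.8650 V.
(Unloaded it would be 1.06 V; the load pulls it down.)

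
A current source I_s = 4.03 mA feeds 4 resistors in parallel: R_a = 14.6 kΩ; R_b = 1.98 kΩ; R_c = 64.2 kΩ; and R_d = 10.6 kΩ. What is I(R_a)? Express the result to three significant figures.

I ≈ 0.404 mA

ΣG = 1/14.6 + 1/1.98 + 1/64.2 + 1/10.6 = 0.6835.
R_a takes the fraction G_k/ΣG = 0.06849/0.6835 = 0.1002, so I = 4.03 × 0.1002 = 0.4039 mA.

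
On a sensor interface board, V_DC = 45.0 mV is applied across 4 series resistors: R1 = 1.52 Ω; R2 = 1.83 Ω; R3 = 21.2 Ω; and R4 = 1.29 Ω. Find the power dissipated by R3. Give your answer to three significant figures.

The common current is I = 45.0/25.84 = 1.741 mA.
V(R3) = I·R = 36.92 mV; P = V·I = 36.92 × 1.741 = 64.29 µW.

P ≈ 64.3 µW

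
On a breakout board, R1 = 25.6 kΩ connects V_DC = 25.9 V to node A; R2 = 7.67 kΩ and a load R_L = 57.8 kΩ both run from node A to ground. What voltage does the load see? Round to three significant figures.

R2 ‖ R_L = (7.67 × 57.8)/(7.67 + 57.8) = 6.771 kΩ.
Voltage divider with the loaded lower leg: V_out = 25.9 × 6.771/(25.6 + 6.771) = 25.9 × 0.2092 = 5.418 V.

V_out ≈ 5.42 V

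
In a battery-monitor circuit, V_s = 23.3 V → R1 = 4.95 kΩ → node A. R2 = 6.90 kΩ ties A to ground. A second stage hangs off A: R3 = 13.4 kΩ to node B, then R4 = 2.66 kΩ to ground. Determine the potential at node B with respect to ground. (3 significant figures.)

Looking into the second stage from A: R3 + R4 = 16.06 kΩ appears in parallel with R2.
Effective lower resistance at A: R2 ‖ 16.06 = 4.826 kΩ.
V_A = 23.3 × 4.826/(4.95 + 4.826) = 11.50 V.
Then the unloaded second divider: V_B = V_A × R4/(R3+R4) = 11.50 × 0.1656 = 1.905 V.

V_B ≈ 1.91 V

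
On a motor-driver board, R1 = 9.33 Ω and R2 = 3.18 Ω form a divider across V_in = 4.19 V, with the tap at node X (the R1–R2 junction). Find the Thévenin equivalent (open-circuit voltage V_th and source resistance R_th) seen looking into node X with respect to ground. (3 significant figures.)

Open-circuit (no load on X): V_th = V_in · R2/(R1 + R2) = 4.19 × 3.18/(9.330 + 3.18) = 1.065 V.
Looking into X with the source shorted: R_th = R1·R2/(R1+R2) = 9.330 × 3.18/12.51 = 2.372 Ω.

V_th ≈ 1.07 V, R_th ≈ 2.37 Ω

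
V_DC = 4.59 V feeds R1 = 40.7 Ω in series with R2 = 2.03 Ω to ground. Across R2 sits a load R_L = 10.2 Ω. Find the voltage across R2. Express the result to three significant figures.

R2 ‖ R_L = (2.03 × 10.2)/(2.03 + 10.2) = 1.693 Ω.
Voltage divider with the loaded lower leg: V_out = 4.59 × 1.693/(40.7 + 1.693) = 4.59 × 0.03994 = 0.1833 V.
(Unloaded it would be 0.218 V; the load pulls it down.)

V_out ≈ 0.183 V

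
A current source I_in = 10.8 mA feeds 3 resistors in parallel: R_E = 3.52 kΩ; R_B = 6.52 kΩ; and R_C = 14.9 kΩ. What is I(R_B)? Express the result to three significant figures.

Total conductance ΣG = 1/3.52 + 1/6.52 + 1/14.9 = 0.5046 (units of 1/kΩ).
By the current-divider rule, I = I_in · G_k/ΣG = 10.8 × 0.3040 = 3.283 mA.

I ≈ 3.28 mA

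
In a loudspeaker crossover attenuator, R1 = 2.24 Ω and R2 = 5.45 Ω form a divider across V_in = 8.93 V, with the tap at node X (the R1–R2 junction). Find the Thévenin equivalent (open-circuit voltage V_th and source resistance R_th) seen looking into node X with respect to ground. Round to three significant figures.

V_th ≈ 6.33 V, R_th ≈ 1.59 Ω

V_th is the unloaded tap voltage: V_in · R2/(R1+R2) = 8.93 × 0.7087 = 6.329 V.
Zeroing V_in shorts the top of R1 to ground, so R_th = R1 ‖ R2 = 1.588 Ω.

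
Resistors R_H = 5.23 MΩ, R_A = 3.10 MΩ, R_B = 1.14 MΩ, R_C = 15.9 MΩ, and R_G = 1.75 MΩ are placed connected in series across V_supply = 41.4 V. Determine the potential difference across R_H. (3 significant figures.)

Series total: ΣR = 5.23 + 3.10 + 1.14 + 15.9 + 1.75 = 27.12 MΩ.
By the voltage-divider rule, V = 41.4 × 5.230/27.12 = 7.984 V.

V ≈ 7.98 V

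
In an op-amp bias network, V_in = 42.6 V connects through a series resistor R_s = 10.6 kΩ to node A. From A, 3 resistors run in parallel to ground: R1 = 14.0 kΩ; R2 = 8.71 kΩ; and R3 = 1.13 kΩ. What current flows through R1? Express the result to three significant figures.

I ≈ 0.246 mA

Parallel bank: R_p = 1/(1/14.0 + 1/8.71 + 1/1.13) = 0.9335 kΩ.
V_A by voltage divider: V_A = 42.6 × 0.9335/(10.6 + 0.9335) = 3.448 V.
Branch current I = V_A/R1 = 3.448/14.0 = 0.2463 mA.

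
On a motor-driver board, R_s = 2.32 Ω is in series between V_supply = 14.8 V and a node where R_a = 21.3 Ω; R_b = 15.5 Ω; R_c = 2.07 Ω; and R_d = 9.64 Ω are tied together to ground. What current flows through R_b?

I ≈ 0.364 A

Parallel bank: R_p = 1/(1/21.3 + 1/15.5 + 1/2.07 + 1/9.64) = 1.432 Ω.
V_A = 14.8 × 1.432/3.752 = 5.649 V.
Branch current I = V_A/R_b = 5.649/15.5 = 0.3644 A.
(Equivalently: I_total = 3.944 A, then current-divider fraction G_k/ΣG = 0.09239.)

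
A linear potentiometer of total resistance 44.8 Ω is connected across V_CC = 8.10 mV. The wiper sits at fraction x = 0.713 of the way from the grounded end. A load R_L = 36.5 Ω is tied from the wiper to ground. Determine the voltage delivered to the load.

V_out ≈ 4.62 mV

Lower segment x·R_p = 31.94 Ω; upper segment (1−x)·R_p = 12.86 Ω.
(x·R_p) ‖ R_L = 17.03 Ω.
V_out = 8.10 × 17.03/(12.86 + 17.03) = 4.616 mV.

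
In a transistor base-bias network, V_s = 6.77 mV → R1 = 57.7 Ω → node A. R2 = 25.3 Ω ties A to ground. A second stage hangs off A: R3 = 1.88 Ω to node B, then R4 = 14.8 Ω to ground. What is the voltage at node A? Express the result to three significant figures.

Node A sees R2 in parallel with the series input of stage 2, R3 + R4 = 16.68 Ω.
R2 ‖ (R3+R4) = 10.05 Ω.
First divider: V_A = V_s · 10.05/(57.7 + 10.05) = 1.004 mV.

V_A ≈ 1.00 mV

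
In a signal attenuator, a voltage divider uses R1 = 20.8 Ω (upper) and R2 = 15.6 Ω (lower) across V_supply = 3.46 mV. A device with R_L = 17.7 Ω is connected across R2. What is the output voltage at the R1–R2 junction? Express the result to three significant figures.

V_out ≈ 0.986 mV

The load sits in parallel with R2, giving an effective lower resistance R2' = R2·R_L/(R2+R_L) = 8.292 Ω.
Then V_out = V_supply · R2'/(R1 + R2') = 3.46 × 8.292/29.09 = 0.9862 mV.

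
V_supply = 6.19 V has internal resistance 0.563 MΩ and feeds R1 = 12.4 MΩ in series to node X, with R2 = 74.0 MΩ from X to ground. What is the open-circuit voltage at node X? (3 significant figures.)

R1' = 0.563 + 12.4 = 12.96 MΩ (source resistance + R1).
With X open, the divider is unloaded: V_th = 6.19 × 74.0/86.96 = 5.267 V.

V_th ≈ 5.27 V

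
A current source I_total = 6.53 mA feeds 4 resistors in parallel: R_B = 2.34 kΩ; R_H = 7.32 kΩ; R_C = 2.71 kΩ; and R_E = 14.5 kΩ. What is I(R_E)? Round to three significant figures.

I ≈ 0.449 mA

Conductances: ΣG = 1/2.34 + 1/7.32 + 1/2.71 + 1/14.5 = 1.002 (1/kΩ).
R_E takes the fraction G_k/ΣG = 0.06897/1.002 = 0.06883, so I = 6.53 × 0.06883 = 0.4495 mA.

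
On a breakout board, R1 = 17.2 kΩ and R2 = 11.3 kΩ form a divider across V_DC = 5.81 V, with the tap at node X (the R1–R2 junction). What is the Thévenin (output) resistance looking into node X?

R_th ≈ 6.82 kΩ

With V_DC suppressed (replaced by a short), R_th = R1 ‖ R2 = (17.20 × 11.3)/(17.20 + 11.3) = 6.820 kΩ.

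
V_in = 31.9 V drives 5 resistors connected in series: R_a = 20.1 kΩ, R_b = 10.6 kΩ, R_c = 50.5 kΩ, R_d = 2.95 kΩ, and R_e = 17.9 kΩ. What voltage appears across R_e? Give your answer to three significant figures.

V ≈ 5.60 V

Total series resistance ΣR = 20.1 + 10.6 + 50.5 + 2.95 + 17.9 = 102.0 kΩ.
V = V_in · R/ΣR = 31.9 × 0.1754 = 5.595 V.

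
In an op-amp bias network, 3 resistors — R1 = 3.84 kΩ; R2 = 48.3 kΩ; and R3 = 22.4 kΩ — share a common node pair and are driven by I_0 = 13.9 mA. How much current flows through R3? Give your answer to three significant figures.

ΣG = 1/3.84 + 1/48.3 + 1/22.4 = 0.3258.
R3 takes the fraction G_k/ΣG = 0.04464/0.3258 = 0.1370, so I = 13.9 × 0.1370 = 1.905 mA.

I ≈ 1.90 mA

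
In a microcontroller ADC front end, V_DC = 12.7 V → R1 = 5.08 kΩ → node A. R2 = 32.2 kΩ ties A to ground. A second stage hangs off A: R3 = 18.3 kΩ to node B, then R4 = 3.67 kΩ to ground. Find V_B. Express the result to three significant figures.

The second stage (R3 + R4 = 21.97 kΩ) loads node A in parallel with R2.
R2 ‖ (R3+R4) = 13.06 kΩ.
First divider: V_A = V_DC · 13.06/(5.08 + 13.06) = 9.143 V.
Then the unloaded second divider: V_B = V_A × R4/(R3+R4) = 9.143 × 0.1670 = 1.527 V.

V_B ≈ 1.53 V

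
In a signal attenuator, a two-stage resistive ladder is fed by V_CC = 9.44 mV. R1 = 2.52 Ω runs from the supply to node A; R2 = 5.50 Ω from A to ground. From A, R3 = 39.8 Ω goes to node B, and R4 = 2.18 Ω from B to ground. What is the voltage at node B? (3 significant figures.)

Looking into the second stage from A: R3 + R4 = 41.98 Ω appears in parallel with R2.
R2 ‖ (R3+R4) = 4.863 Ω.
V_A = 9.44 × 4.863/(2.52 + 4.863) = 6.218 mV.
Then the unloaded second divider: V_B = V_A × R4/(R3+R4) = 6.218 × 0.05193 = 0.3229 mV.

V_B ≈ 0.323 mV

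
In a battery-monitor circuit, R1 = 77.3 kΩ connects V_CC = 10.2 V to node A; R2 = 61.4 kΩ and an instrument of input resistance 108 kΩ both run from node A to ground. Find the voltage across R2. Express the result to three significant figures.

V_out ≈ 3.43 V

The load sits in parallel with R2, giving an effective lower resistance R2' = R2·R_L/(R2+R_L) = 39.15 kΩ.
Voltage divider with the loaded lower leg: V_out = 10.2 × 39.15/(77.3 + 39.15) = 10.2 × 0.3362 = 3.429 V.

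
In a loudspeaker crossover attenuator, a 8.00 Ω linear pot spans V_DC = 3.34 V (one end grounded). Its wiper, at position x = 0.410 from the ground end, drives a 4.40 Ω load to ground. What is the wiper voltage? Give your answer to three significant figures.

The pot divides into 4.720 Ω above the wiper and 3.280 Ω below.
R_L loads the lower segment: effective lower R = 1.879 Ω.
V_out = 3.34 × 1.879/(4.720 + 1.879) = 0.9511 V.

V_out ≈ 0.951 V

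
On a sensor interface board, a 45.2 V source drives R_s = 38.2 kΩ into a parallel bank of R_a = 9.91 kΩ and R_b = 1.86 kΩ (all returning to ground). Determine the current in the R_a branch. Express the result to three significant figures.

Combine the parallel branches: R_p = (1/9.91 + 1/1.86)⁻¹ = 1.566 kΩ.
V_A = 45.2 × 1.566/39.77 = 1.780 V.
Branch current I = V_A/R_a = 1.780/9.91 = 0.1796 mA.

I ≈ 0.180 mA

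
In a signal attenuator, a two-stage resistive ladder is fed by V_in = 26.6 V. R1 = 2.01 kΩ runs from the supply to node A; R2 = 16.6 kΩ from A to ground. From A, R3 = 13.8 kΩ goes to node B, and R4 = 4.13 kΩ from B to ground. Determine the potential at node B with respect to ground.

V_B ≈ 4.97 V

Node A sees R2 in parallel with the series input of stage 2, R3 + R4 = 17.93 kΩ.
Effective lower resistance at A: R2 ‖ 17.93 = 8.620 kΩ.
So V_A = 26.6 × 0.8109 = 21.57 V.
Stage 2 is unloaded, so V_B = V_A · R4/(R3+R4) = 21.57 × 4.13/17.93 = 4.968 V.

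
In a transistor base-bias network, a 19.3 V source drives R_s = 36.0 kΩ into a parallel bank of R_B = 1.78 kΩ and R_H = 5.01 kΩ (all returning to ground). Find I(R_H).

I ≈ 0.136 mA

Combine the parallel branches: R_p = (1/1.78 + 1/5.01)⁻¹ = 1.313 kΩ.
Node voltage V_A = V_DC · R_p/(R_s + R_p) = 19.3 × 0.03520 = 0.6793 V.
I(R_H) = V_A / R_H = 0.6793/5.01 = 0.1356 mA.
(Equivalently: I_total = 0.5172 mA, then current-divider fraction G_k/ΣG = 0.2622.)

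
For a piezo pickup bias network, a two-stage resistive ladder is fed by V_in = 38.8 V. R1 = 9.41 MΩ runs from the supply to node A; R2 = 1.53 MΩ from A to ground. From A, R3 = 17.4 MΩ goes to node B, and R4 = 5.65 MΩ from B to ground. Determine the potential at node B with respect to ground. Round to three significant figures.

V_B ≈ 1.26 V

Looking into the second stage from A: R3 + R4 = 23.05 MΩ appears in parallel with R2.
R2 ‖ (R3+R4) = 1.435 MΩ.
So V_A = 38.8 × 0.1323 = 5.133 V.
V_B = V_A × 0.2451 = 1.258 V.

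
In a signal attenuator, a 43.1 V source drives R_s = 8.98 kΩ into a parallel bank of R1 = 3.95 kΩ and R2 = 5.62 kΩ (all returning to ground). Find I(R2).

Combine the parallel branches: R_p = (1/3.95 + 1/5.62)⁻¹ = 2.320 kΩ.
Node voltage V_A = V_DC · R_p/(R_s + R_p) = 43.1 × 0.2053 = 8.848 V.
I(R2) = V_A / R2 = 8.848/5.62 = 1.574 mA.

I ≈ 1.57 mA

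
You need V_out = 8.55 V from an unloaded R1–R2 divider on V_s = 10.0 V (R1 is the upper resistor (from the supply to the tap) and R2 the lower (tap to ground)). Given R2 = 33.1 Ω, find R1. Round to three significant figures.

R1 ≈ 5.61 Ω

Required fraction k = V_out/V_s = 0.8550.
R1 = R2·(1/k − 1) = 33.1 × 0.1696 = 5.613 Ω.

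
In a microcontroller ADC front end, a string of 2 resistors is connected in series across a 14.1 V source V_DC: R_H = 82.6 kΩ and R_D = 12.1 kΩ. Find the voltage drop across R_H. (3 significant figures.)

Series total: ΣR = 82.6 + 12.1 = 94.70 kΩ.
V = V_DC · R/ΣR = 14.1 × 0.8722 = 12.30 V.

V ≈ 12.3 V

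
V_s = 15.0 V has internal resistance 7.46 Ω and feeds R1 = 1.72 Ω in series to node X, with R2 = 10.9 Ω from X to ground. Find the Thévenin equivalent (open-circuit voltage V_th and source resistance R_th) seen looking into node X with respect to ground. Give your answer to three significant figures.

V_th ≈ 8.14 V, R_th ≈ 4.98 Ω

R1' = 7.46 + 1.72 = 9.180 Ω (source resistance + R1).
Open-circuit (no load on X): V_th = V_s · R2/(R1' + R2) = 15.0 × 10.9/(9.180 + 10.9) = 8.142 V.
With V_s suppressed (replaced by a short), R_th = R1' ‖ R2 = (9.180 × 10.9)/(9.180 + 10.9) = 4.983 Ω.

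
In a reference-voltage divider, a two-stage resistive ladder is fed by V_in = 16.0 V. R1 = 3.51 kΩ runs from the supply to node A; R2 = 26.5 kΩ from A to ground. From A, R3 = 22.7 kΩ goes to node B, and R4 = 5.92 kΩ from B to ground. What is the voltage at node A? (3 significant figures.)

The second stage (R3 + R4 = 28.62 kΩ) loads node A in parallel with R2.
Effective lower resistance at A: R2 ‖ 28.62 = 13.76 kΩ.
First divider: V_A = V_in · 13.76/(3.51 + 13.76) = 12.75 V.

V_A ≈ 12.7 V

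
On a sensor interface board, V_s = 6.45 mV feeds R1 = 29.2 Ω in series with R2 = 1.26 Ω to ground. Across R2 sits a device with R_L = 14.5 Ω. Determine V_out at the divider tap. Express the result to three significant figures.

First combine the lower leg with the load: R2 ‖ R_L = 1.159 Ω.
Then V_out = V_s · R2'/(R1 + R2') = 6.45 × 1.159/30.36 = 0.2463 mV.
(Unloaded it would be 0.267 mV; the load pulls it down.)

V_out ≈ 0.246 mV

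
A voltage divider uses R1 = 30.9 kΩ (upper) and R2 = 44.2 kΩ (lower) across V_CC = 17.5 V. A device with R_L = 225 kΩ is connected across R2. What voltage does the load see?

V_out ≈ 9.53 V

R2 ‖ R_L = (44.2 × 225)/(44.2 + 225) = 36.94 kΩ.
Then V_out = V_CC · R2'/(R1 + R2') = 17.5 × 36.94/67.84 = 9.529 V.
(Unloaded it would be 10.3 V; the load pulls it down.)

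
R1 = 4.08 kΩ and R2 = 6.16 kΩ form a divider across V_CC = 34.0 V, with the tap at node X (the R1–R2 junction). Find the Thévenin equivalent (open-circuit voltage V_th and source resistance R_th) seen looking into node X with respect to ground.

V_th ≈ 20.5 V, R_th ≈ 2.45 kΩ

With X open, the divider is unloaded: V_th = 34.0 × 6.16/10.24 = 20.45 V.
With V_CC suppressed (replaced by a short), R_th = R1 ‖ R2 = (4.080 × 6.16)/(4.080 + 6.16) = 2.454 kΩ.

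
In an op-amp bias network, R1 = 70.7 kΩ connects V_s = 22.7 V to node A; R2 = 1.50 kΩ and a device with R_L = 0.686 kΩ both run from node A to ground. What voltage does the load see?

R2 ‖ R_L = (1.50 × 0.686)/(1.50 + 0.686) = 0.4707 kΩ.
Now apply the divider: V_out = 22.7 × 0.006614 = 0.1501 V.
(Unloaded it would be 0.472 V; the load pulls it down.)

V_out ≈ 0.150 V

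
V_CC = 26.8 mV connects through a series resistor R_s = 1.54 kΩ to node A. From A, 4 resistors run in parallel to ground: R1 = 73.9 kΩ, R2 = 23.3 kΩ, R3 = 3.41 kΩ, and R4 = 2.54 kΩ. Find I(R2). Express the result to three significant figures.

Equivalent of the parallel group: R_p = 1.345 kΩ.
Node voltage V_A = V_CC · R_p/(R_s + R_p) = 26.8 × 0.4662 = 12.50 mV.
Branch current I = V_A/R2 = 12.50/23.3 = 0.5363 µA.

I ≈ 0.536 µA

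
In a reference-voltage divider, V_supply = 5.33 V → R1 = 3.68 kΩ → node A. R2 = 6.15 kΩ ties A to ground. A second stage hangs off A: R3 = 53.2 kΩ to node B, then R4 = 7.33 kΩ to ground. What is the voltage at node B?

V_B ≈ 0.389 V

The second stage (R3 + R4 = 60.53 kΩ) loads node A in parallel with R2.
R2 ‖ (R3+R4) = 5.583 kΩ.
So V_A = 5.33 × 0.6027 = 3.212 V.
Then the unloaded second divider: V_B = V_A × R4/(R3+R4) = 3.212 × 0.1211 = 0.3890 V.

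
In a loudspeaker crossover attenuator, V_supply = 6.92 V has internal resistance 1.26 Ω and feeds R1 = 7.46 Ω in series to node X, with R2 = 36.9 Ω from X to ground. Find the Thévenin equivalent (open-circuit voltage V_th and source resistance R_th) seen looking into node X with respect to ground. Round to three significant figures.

R1' = 1.26 + 7.46 = 8.720 Ω (source resistance + R1).
Open-circuit (no load on X): V_th = V_supply · R2/(R1' + R2) = 6.92 × 36.9/(8.720 + 36.9) = 5.597 V.
Zeroing V_supply shorts the top of R1' to ground, so R_th = R1' ‖ R2 = 7.053 Ω.

V_th ≈ 5.60 V, R_th ≈ 7.05 Ω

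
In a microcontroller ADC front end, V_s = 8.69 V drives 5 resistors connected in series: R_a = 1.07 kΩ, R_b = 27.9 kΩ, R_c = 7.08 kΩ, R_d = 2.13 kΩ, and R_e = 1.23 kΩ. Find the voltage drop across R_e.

Series total: ΣR = 1.07 + 27.9 + 7.08 + 2.13 + 1.23 = 39.41 kΩ.
By the voltage-divider rule, V = 8.69 × 1.230/39.41 = 0.2712 V.

V ≈ 0.271 V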